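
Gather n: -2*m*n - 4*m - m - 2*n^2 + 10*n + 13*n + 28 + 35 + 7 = -5*m - 2*n^2 + n*(23 - 2*m) + 70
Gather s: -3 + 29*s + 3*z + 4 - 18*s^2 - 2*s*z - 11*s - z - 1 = -18*s^2 + s*(18 - 2*z) + 2*z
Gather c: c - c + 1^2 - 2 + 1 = 0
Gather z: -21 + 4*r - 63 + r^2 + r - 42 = r^2 + 5*r - 126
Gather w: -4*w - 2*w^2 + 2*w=-2*w^2 - 2*w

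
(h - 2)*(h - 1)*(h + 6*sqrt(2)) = h^3 - 3*h^2 + 6*sqrt(2)*h^2 - 18*sqrt(2)*h + 2*h + 12*sqrt(2)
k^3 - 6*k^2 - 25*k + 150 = (k - 6)*(k - 5)*(k + 5)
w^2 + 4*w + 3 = (w + 1)*(w + 3)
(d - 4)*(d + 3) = d^2 - d - 12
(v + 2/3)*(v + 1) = v^2 + 5*v/3 + 2/3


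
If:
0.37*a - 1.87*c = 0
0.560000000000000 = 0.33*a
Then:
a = 1.70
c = 0.34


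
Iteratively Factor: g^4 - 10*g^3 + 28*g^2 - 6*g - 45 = (g - 3)*(g^3 - 7*g^2 + 7*g + 15) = (g - 5)*(g - 3)*(g^2 - 2*g - 3) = (g - 5)*(g - 3)*(g + 1)*(g - 3)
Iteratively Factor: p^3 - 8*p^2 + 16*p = (p)*(p^2 - 8*p + 16) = p*(p - 4)*(p - 4)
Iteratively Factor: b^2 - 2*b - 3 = (b - 3)*(b + 1)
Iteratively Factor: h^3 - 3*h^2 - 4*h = (h)*(h^2 - 3*h - 4) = h*(h - 4)*(h + 1)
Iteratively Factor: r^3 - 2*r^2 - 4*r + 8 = (r - 2)*(r^2 - 4) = (r - 2)^2*(r + 2)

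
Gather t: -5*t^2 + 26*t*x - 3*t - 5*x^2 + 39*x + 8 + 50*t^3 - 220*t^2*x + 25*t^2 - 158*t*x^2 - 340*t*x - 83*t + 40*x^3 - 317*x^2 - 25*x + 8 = 50*t^3 + t^2*(20 - 220*x) + t*(-158*x^2 - 314*x - 86) + 40*x^3 - 322*x^2 + 14*x + 16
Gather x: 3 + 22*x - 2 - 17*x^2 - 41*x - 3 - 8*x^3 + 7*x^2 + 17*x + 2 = -8*x^3 - 10*x^2 - 2*x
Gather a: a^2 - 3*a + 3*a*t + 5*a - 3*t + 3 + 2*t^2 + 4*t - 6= a^2 + a*(3*t + 2) + 2*t^2 + t - 3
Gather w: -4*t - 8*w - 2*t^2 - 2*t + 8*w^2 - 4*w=-2*t^2 - 6*t + 8*w^2 - 12*w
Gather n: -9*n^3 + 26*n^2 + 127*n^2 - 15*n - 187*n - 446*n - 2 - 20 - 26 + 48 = -9*n^3 + 153*n^2 - 648*n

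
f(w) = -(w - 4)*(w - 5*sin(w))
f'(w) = -w - (1 - 5*cos(w))*(w - 4) + 5*sin(w)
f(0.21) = -3.15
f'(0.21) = -13.91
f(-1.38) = 18.99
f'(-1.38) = -3.25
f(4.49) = -4.59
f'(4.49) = -10.40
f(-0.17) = 2.82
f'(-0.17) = -17.06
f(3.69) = 1.95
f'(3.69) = -4.66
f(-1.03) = 16.38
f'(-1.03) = -11.17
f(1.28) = -9.55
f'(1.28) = 2.33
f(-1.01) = 16.15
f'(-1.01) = -11.54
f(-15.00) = -223.22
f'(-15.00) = 102.92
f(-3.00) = -16.06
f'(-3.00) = 43.94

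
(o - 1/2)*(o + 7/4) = o^2 + 5*o/4 - 7/8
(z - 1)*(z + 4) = z^2 + 3*z - 4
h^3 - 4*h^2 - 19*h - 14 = (h - 7)*(h + 1)*(h + 2)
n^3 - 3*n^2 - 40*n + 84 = (n - 7)*(n - 2)*(n + 6)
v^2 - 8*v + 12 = (v - 6)*(v - 2)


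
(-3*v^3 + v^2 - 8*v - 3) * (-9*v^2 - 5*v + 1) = 27*v^5 + 6*v^4 + 64*v^3 + 68*v^2 + 7*v - 3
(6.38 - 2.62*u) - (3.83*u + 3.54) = 2.84 - 6.45*u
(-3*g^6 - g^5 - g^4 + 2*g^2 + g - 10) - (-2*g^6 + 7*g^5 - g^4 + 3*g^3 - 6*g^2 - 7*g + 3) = -g^6 - 8*g^5 - 3*g^3 + 8*g^2 + 8*g - 13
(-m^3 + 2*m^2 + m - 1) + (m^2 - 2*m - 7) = -m^3 + 3*m^2 - m - 8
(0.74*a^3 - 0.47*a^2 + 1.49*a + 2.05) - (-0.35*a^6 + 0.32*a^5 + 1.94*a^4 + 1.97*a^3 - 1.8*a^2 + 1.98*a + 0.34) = 0.35*a^6 - 0.32*a^5 - 1.94*a^4 - 1.23*a^3 + 1.33*a^2 - 0.49*a + 1.71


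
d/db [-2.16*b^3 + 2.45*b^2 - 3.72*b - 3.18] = -6.48*b^2 + 4.9*b - 3.72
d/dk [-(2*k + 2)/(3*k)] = 2/(3*k^2)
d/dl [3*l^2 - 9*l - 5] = 6*l - 9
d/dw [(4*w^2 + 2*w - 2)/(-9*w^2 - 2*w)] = 2*(5*w^2 - 18*w - 2)/(w^2*(81*w^2 + 36*w + 4))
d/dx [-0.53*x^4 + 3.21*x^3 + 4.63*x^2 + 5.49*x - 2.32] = -2.12*x^3 + 9.63*x^2 + 9.26*x + 5.49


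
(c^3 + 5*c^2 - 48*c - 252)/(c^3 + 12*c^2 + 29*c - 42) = (c^2 - c - 42)/(c^2 + 6*c - 7)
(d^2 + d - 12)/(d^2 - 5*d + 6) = (d + 4)/(d - 2)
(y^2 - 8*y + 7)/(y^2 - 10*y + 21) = (y - 1)/(y - 3)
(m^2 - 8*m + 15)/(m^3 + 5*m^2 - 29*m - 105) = (m - 3)/(m^2 + 10*m + 21)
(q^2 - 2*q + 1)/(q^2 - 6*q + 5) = (q - 1)/(q - 5)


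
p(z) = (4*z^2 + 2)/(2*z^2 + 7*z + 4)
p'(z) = 8*z/(2*z^2 + 7*z + 4) + (-4*z - 7)*(4*z^2 + 2)/(2*z^2 + 7*z + 4)^2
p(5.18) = 1.16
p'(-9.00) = 0.19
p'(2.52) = 0.19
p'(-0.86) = -47.63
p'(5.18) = 0.10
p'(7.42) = 0.06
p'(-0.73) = -8496.35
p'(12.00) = 0.03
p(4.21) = 1.06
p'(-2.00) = 12.50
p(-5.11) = 5.20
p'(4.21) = 0.12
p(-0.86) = -9.17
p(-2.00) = -9.00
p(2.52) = 0.80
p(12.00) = 1.54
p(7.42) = 1.34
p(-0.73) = -93.48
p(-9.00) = 3.17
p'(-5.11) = 1.42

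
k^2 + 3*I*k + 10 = (k - 2*I)*(k + 5*I)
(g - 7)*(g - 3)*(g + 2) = g^3 - 8*g^2 + g + 42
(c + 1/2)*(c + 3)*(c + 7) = c^3 + 21*c^2/2 + 26*c + 21/2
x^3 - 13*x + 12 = (x - 3)*(x - 1)*(x + 4)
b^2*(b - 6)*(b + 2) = b^4 - 4*b^3 - 12*b^2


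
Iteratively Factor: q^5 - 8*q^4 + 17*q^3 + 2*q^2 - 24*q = (q + 1)*(q^4 - 9*q^3 + 26*q^2 - 24*q) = q*(q + 1)*(q^3 - 9*q^2 + 26*q - 24) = q*(q - 3)*(q + 1)*(q^2 - 6*q + 8) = q*(q - 3)*(q - 2)*(q + 1)*(q - 4)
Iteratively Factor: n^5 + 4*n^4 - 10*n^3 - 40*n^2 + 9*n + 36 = (n - 3)*(n^4 + 7*n^3 + 11*n^2 - 7*n - 12) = (n - 3)*(n - 1)*(n^3 + 8*n^2 + 19*n + 12) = (n - 3)*(n - 1)*(n + 4)*(n^2 + 4*n + 3) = (n - 3)*(n - 1)*(n + 3)*(n + 4)*(n + 1)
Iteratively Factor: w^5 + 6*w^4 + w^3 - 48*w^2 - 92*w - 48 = (w + 2)*(w^4 + 4*w^3 - 7*w^2 - 34*w - 24) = (w - 3)*(w + 2)*(w^3 + 7*w^2 + 14*w + 8) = (w - 3)*(w + 1)*(w + 2)*(w^2 + 6*w + 8) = (w - 3)*(w + 1)*(w + 2)*(w + 4)*(w + 2)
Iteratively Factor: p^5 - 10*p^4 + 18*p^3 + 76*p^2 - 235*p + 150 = (p - 1)*(p^4 - 9*p^3 + 9*p^2 + 85*p - 150) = (p - 1)*(p + 3)*(p^3 - 12*p^2 + 45*p - 50) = (p - 5)*(p - 1)*(p + 3)*(p^2 - 7*p + 10) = (p - 5)^2*(p - 1)*(p + 3)*(p - 2)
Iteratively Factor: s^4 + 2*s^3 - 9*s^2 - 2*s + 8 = (s + 1)*(s^3 + s^2 - 10*s + 8) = (s - 2)*(s + 1)*(s^2 + 3*s - 4) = (s - 2)*(s + 1)*(s + 4)*(s - 1)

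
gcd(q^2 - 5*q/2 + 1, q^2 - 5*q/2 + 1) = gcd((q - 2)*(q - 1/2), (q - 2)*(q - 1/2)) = q^2 - 5*q/2 + 1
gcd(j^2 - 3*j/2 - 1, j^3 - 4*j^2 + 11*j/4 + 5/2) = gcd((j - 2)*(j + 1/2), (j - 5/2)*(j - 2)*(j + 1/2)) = j^2 - 3*j/2 - 1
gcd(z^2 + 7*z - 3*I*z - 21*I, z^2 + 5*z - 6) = 1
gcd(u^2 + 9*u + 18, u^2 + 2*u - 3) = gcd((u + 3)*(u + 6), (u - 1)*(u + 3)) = u + 3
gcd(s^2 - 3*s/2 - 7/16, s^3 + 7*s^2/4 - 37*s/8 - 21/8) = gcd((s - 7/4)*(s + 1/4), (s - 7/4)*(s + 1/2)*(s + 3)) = s - 7/4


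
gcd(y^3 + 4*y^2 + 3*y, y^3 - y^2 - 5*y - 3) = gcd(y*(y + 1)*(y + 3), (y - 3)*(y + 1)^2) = y + 1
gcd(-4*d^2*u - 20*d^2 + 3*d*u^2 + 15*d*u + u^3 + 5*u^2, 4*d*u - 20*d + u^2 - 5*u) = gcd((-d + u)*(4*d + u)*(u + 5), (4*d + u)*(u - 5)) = 4*d + u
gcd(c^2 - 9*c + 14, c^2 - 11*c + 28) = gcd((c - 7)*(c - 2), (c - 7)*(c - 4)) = c - 7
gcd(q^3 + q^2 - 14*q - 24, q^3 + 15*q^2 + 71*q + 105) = q + 3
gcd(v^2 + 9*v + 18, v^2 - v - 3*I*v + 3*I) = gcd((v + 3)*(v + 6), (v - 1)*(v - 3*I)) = 1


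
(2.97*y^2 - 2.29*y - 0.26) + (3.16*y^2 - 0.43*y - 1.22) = 6.13*y^2 - 2.72*y - 1.48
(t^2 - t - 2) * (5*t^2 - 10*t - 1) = 5*t^4 - 15*t^3 - t^2 + 21*t + 2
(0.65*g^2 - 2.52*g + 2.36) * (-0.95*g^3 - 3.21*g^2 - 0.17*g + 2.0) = -0.6175*g^5 + 0.3075*g^4 + 5.7367*g^3 - 5.8472*g^2 - 5.4412*g + 4.72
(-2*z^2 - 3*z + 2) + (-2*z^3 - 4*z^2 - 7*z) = -2*z^3 - 6*z^2 - 10*z + 2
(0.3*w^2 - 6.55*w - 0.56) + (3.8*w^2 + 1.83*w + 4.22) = 4.1*w^2 - 4.72*w + 3.66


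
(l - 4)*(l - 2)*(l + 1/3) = l^3 - 17*l^2/3 + 6*l + 8/3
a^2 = a^2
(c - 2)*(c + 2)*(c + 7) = c^3 + 7*c^2 - 4*c - 28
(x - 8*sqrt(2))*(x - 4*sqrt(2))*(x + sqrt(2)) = x^3 - 11*sqrt(2)*x^2 + 40*x + 64*sqrt(2)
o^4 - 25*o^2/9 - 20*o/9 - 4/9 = (o - 2)*(o + 1/3)*(o + 2/3)*(o + 1)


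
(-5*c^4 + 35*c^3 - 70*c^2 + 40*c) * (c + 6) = -5*c^5 + 5*c^4 + 140*c^3 - 380*c^2 + 240*c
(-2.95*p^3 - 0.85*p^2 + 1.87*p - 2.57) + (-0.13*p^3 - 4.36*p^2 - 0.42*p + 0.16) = -3.08*p^3 - 5.21*p^2 + 1.45*p - 2.41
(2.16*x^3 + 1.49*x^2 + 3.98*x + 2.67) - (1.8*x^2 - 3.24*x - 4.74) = 2.16*x^3 - 0.31*x^2 + 7.22*x + 7.41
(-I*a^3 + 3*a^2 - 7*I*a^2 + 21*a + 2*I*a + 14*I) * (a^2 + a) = -I*a^5 + 3*a^4 - 8*I*a^4 + 24*a^3 - 5*I*a^3 + 21*a^2 + 16*I*a^2 + 14*I*a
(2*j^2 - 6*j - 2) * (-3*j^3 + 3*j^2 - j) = -6*j^5 + 24*j^4 - 14*j^3 + 2*j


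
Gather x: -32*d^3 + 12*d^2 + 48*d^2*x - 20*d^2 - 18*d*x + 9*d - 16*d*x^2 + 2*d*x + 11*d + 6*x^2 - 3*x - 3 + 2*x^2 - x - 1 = -32*d^3 - 8*d^2 + 20*d + x^2*(8 - 16*d) + x*(48*d^2 - 16*d - 4) - 4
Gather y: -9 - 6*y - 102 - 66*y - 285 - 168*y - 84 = -240*y - 480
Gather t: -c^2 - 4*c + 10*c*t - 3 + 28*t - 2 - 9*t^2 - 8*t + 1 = -c^2 - 4*c - 9*t^2 + t*(10*c + 20) - 4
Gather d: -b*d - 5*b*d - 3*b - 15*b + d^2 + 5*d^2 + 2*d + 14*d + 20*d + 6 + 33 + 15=-18*b + 6*d^2 + d*(36 - 6*b) + 54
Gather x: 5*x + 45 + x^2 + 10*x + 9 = x^2 + 15*x + 54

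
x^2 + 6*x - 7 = (x - 1)*(x + 7)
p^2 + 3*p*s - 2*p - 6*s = (p - 2)*(p + 3*s)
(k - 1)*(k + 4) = k^2 + 3*k - 4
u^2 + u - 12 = (u - 3)*(u + 4)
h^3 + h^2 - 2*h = h*(h - 1)*(h + 2)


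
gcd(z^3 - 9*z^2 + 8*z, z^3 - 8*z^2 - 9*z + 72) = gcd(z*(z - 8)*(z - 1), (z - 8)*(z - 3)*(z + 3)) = z - 8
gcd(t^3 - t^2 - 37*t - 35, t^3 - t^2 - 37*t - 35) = t^3 - t^2 - 37*t - 35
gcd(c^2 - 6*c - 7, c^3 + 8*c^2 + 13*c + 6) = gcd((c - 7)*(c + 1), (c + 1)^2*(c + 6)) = c + 1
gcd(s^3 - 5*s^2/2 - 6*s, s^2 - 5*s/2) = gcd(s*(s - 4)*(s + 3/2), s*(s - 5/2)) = s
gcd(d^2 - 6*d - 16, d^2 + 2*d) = d + 2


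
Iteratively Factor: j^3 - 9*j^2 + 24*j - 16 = (j - 1)*(j^2 - 8*j + 16) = (j - 4)*(j - 1)*(j - 4)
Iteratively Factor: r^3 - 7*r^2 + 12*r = (r - 4)*(r^2 - 3*r) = (r - 4)*(r - 3)*(r)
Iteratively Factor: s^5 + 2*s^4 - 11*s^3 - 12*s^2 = (s - 3)*(s^4 + 5*s^3 + 4*s^2) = s*(s - 3)*(s^3 + 5*s^2 + 4*s) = s^2*(s - 3)*(s^2 + 5*s + 4) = s^2*(s - 3)*(s + 1)*(s + 4)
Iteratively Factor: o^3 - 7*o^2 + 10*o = (o)*(o^2 - 7*o + 10) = o*(o - 5)*(o - 2)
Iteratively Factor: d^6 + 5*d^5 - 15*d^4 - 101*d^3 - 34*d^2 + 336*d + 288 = (d + 3)*(d^5 + 2*d^4 - 21*d^3 - 38*d^2 + 80*d + 96) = (d + 3)^2*(d^4 - d^3 - 18*d^2 + 16*d + 32) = (d - 4)*(d + 3)^2*(d^3 + 3*d^2 - 6*d - 8) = (d - 4)*(d + 1)*(d + 3)^2*(d^2 + 2*d - 8) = (d - 4)*(d - 2)*(d + 1)*(d + 3)^2*(d + 4)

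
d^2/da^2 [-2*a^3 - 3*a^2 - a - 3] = -12*a - 6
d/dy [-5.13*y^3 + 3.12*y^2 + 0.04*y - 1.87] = -15.39*y^2 + 6.24*y + 0.04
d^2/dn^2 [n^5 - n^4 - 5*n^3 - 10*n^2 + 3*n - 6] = 20*n^3 - 12*n^2 - 30*n - 20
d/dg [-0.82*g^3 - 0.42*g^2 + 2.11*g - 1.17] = -2.46*g^2 - 0.84*g + 2.11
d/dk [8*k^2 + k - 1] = 16*k + 1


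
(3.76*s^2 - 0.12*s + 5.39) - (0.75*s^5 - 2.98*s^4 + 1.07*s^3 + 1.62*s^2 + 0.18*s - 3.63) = -0.75*s^5 + 2.98*s^4 - 1.07*s^3 + 2.14*s^2 - 0.3*s + 9.02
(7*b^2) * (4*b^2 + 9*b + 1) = 28*b^4 + 63*b^3 + 7*b^2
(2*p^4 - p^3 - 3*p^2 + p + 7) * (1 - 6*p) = -12*p^5 + 8*p^4 + 17*p^3 - 9*p^2 - 41*p + 7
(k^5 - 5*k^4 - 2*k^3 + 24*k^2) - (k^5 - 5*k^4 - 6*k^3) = 4*k^3 + 24*k^2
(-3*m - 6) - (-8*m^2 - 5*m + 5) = 8*m^2 + 2*m - 11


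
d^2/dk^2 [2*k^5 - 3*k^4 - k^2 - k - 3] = 40*k^3 - 36*k^2 - 2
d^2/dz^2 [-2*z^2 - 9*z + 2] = -4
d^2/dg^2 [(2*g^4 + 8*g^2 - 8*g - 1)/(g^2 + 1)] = 2*(2*g^6 + 6*g^4 - 8*g^3 - 15*g^2 + 24*g + 9)/(g^6 + 3*g^4 + 3*g^2 + 1)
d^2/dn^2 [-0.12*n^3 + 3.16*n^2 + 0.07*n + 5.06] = 6.32 - 0.72*n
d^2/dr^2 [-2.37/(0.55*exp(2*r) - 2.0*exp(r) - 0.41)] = (2.37*(1.1*exp(r) - 2.0)*(2.2*exp(r) - 4.0)*exp(r) + (5.214*exp(r) - 4.74)*(-0.55*exp(2*r) + 2.0*exp(r) + 0.41))*exp(r)/(-0.55*exp(2*r) + 2.0*exp(r) + 0.41)^3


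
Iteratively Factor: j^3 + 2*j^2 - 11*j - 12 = (j + 1)*(j^2 + j - 12) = (j - 3)*(j + 1)*(j + 4)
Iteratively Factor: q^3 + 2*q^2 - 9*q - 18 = (q + 3)*(q^2 - q - 6) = (q - 3)*(q + 3)*(q + 2)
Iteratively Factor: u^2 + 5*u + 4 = (u + 1)*(u + 4)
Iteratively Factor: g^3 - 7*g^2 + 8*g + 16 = (g - 4)*(g^2 - 3*g - 4) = (g - 4)^2*(g + 1)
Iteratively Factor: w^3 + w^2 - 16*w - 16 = (w - 4)*(w^2 + 5*w + 4) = (w - 4)*(w + 1)*(w + 4)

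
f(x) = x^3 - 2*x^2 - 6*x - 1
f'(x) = 3*x^2 - 4*x - 6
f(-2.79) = -21.55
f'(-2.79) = 28.51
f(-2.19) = -7.96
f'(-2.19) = 17.15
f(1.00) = -8.00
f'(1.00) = -7.00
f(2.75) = -11.83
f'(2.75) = 5.69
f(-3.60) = -51.98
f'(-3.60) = 47.28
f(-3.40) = -43.02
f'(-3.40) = 42.28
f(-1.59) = -0.54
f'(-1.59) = 7.94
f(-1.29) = 1.27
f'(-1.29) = 4.15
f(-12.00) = -1945.00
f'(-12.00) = 474.00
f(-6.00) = -253.00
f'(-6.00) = 126.00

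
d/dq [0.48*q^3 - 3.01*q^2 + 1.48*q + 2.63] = 1.44*q^2 - 6.02*q + 1.48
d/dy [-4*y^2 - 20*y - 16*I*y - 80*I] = -8*y - 20 - 16*I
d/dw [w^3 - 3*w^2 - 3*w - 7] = 3*w^2 - 6*w - 3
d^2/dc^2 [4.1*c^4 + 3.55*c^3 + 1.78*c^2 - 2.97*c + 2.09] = 49.2*c^2 + 21.3*c + 3.56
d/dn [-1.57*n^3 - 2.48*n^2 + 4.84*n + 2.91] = -4.71*n^2 - 4.96*n + 4.84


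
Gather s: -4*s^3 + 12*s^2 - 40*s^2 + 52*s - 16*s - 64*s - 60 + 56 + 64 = -4*s^3 - 28*s^2 - 28*s + 60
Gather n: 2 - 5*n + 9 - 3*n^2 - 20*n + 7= -3*n^2 - 25*n + 18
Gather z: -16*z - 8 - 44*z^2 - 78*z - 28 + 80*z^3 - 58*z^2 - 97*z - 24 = 80*z^3 - 102*z^2 - 191*z - 60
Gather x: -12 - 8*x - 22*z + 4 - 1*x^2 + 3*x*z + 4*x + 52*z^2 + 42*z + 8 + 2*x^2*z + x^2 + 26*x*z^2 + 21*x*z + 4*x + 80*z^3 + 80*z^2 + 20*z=2*x^2*z + x*(26*z^2 + 24*z) + 80*z^3 + 132*z^2 + 40*z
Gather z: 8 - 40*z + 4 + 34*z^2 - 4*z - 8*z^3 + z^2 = -8*z^3 + 35*z^2 - 44*z + 12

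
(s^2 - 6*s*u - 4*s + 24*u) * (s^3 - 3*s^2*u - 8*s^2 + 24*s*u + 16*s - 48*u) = s^5 - 9*s^4*u - 12*s^4 + 18*s^3*u^2 + 108*s^3*u + 48*s^3 - 216*s^2*u^2 - 432*s^2*u - 64*s^2 + 864*s*u^2 + 576*s*u - 1152*u^2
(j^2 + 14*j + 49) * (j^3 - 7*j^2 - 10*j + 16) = j^5 + 7*j^4 - 59*j^3 - 467*j^2 - 266*j + 784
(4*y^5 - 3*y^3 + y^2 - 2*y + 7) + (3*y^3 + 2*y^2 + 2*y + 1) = 4*y^5 + 3*y^2 + 8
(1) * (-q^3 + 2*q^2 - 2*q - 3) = -q^3 + 2*q^2 - 2*q - 3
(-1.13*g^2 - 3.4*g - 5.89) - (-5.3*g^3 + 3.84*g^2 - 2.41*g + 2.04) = 5.3*g^3 - 4.97*g^2 - 0.99*g - 7.93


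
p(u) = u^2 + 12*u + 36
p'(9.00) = 30.00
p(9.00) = 225.00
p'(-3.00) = 6.00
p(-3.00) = 9.00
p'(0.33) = 12.66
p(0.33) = 40.07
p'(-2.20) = 7.60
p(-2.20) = 14.44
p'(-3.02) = 5.96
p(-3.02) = 8.88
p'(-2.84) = 6.32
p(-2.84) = 9.99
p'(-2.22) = 7.56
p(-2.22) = 14.29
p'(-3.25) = 5.50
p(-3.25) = 7.56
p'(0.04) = 12.08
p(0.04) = 36.48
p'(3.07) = 18.14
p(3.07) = 82.26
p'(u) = 2*u + 12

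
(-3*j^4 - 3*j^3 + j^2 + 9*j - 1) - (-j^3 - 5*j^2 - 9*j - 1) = -3*j^4 - 2*j^3 + 6*j^2 + 18*j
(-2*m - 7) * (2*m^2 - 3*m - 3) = -4*m^3 - 8*m^2 + 27*m + 21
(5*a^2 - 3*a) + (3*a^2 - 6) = 8*a^2 - 3*a - 6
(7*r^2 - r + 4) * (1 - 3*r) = -21*r^3 + 10*r^2 - 13*r + 4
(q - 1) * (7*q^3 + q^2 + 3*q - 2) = 7*q^4 - 6*q^3 + 2*q^2 - 5*q + 2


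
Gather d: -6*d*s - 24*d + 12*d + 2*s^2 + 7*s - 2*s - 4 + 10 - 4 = d*(-6*s - 12) + 2*s^2 + 5*s + 2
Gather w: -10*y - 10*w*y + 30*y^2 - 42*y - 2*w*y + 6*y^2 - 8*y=-12*w*y + 36*y^2 - 60*y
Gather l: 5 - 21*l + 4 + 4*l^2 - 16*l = 4*l^2 - 37*l + 9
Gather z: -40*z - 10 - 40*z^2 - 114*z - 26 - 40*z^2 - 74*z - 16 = -80*z^2 - 228*z - 52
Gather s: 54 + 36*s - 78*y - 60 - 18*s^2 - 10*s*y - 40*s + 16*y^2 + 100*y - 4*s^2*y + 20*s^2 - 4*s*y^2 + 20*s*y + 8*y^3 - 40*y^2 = s^2*(2 - 4*y) + s*(-4*y^2 + 10*y - 4) + 8*y^3 - 24*y^2 + 22*y - 6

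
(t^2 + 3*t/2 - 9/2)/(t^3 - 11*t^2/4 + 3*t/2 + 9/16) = 8*(t + 3)/(8*t^2 - 10*t - 3)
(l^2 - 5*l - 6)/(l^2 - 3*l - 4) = (l - 6)/(l - 4)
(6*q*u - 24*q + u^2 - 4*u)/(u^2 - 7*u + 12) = (6*q + u)/(u - 3)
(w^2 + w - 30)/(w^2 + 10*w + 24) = (w - 5)/(w + 4)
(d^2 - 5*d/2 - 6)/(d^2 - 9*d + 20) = (d + 3/2)/(d - 5)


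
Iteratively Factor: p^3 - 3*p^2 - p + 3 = (p - 1)*(p^2 - 2*p - 3) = (p - 3)*(p - 1)*(p + 1)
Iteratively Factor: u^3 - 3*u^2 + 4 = (u - 2)*(u^2 - u - 2) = (u - 2)*(u + 1)*(u - 2)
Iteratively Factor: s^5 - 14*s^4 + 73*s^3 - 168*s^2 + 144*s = (s)*(s^4 - 14*s^3 + 73*s^2 - 168*s + 144) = s*(s - 4)*(s^3 - 10*s^2 + 33*s - 36) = s*(s - 4)^2*(s^2 - 6*s + 9) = s*(s - 4)^2*(s - 3)*(s - 3)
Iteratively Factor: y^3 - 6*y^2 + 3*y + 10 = (y + 1)*(y^2 - 7*y + 10) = (y - 5)*(y + 1)*(y - 2)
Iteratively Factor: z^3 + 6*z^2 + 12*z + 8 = (z + 2)*(z^2 + 4*z + 4) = (z + 2)^2*(z + 2)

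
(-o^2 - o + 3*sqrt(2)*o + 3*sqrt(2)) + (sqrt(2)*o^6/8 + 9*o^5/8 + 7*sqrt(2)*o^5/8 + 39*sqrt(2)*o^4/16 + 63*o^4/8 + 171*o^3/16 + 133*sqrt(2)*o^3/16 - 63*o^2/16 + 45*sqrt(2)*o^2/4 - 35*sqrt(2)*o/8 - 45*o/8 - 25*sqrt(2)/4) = sqrt(2)*o^6/8 + 9*o^5/8 + 7*sqrt(2)*o^5/8 + 39*sqrt(2)*o^4/16 + 63*o^4/8 + 171*o^3/16 + 133*sqrt(2)*o^3/16 - 79*o^2/16 + 45*sqrt(2)*o^2/4 - 53*o/8 - 11*sqrt(2)*o/8 - 13*sqrt(2)/4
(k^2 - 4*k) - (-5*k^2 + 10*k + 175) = 6*k^2 - 14*k - 175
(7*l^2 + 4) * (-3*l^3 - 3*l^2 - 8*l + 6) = -21*l^5 - 21*l^4 - 68*l^3 + 30*l^2 - 32*l + 24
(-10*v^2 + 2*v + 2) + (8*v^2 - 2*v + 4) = 6 - 2*v^2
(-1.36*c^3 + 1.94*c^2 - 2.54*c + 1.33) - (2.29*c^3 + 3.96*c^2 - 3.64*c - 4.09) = -3.65*c^3 - 2.02*c^2 + 1.1*c + 5.42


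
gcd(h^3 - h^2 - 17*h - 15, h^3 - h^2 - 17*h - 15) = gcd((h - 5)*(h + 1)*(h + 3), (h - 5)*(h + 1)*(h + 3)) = h^3 - h^2 - 17*h - 15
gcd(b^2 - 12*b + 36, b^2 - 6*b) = b - 6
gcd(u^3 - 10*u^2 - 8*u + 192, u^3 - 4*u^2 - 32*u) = u^2 - 4*u - 32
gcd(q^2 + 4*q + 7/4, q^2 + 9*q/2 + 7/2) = q + 7/2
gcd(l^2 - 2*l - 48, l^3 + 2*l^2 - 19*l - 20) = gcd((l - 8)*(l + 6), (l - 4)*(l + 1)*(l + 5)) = 1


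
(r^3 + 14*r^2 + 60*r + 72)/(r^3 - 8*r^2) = (r^3 + 14*r^2 + 60*r + 72)/(r^2*(r - 8))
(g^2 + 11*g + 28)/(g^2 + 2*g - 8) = (g + 7)/(g - 2)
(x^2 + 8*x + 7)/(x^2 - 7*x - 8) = (x + 7)/(x - 8)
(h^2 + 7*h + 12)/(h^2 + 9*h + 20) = (h + 3)/(h + 5)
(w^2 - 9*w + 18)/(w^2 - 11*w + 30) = (w - 3)/(w - 5)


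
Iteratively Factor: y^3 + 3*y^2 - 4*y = (y)*(y^2 + 3*y - 4) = y*(y - 1)*(y + 4)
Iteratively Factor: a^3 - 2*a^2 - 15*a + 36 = (a - 3)*(a^2 + a - 12) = (a - 3)^2*(a + 4)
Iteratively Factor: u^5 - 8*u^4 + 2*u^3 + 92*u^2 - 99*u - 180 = (u - 4)*(u^4 - 4*u^3 - 14*u^2 + 36*u + 45) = (u - 4)*(u - 3)*(u^3 - u^2 - 17*u - 15) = (u - 4)*(u - 3)*(u + 3)*(u^2 - 4*u - 5) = (u - 4)*(u - 3)*(u + 1)*(u + 3)*(u - 5)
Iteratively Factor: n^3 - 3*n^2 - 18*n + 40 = (n - 2)*(n^2 - n - 20) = (n - 2)*(n + 4)*(n - 5)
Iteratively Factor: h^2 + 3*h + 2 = (h + 2)*(h + 1)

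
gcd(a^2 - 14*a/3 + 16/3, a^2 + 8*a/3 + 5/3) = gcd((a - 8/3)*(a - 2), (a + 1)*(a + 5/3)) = 1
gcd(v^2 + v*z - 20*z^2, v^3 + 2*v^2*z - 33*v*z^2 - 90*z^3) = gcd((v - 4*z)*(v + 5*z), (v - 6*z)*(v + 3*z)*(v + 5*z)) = v + 5*z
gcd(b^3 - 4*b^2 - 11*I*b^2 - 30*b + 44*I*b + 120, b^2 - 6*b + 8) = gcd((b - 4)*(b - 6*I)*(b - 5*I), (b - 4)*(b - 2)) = b - 4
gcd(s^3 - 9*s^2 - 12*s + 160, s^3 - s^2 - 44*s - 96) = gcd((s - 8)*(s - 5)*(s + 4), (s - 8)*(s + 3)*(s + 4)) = s^2 - 4*s - 32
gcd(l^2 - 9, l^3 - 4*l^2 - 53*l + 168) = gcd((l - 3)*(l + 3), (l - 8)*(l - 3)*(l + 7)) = l - 3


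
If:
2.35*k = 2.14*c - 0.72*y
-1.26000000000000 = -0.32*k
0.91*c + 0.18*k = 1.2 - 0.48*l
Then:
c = 0.336448598130841*y + 4.32389018691589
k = 3.94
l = -0.63785046728972*y - 7.17393764602804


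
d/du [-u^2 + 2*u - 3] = 2 - 2*u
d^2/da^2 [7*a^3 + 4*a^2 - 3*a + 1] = 42*a + 8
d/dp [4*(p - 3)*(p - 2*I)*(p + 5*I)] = 12*p^2 + 24*p*(-1 + I) + 40 - 36*I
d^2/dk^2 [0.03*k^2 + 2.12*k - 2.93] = 0.0600000000000000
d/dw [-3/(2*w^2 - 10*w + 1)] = 6*(2*w - 5)/(2*w^2 - 10*w + 1)^2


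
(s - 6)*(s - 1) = s^2 - 7*s + 6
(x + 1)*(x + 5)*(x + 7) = x^3 + 13*x^2 + 47*x + 35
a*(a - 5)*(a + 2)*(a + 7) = a^4 + 4*a^3 - 31*a^2 - 70*a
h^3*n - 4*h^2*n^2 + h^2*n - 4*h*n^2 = h*(h - 4*n)*(h*n + n)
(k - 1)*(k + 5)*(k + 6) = k^3 + 10*k^2 + 19*k - 30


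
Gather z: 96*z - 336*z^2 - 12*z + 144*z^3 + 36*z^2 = 144*z^3 - 300*z^2 + 84*z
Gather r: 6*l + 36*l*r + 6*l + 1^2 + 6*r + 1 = 12*l + r*(36*l + 6) + 2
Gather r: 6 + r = r + 6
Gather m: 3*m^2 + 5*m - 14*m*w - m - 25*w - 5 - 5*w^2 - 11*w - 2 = 3*m^2 + m*(4 - 14*w) - 5*w^2 - 36*w - 7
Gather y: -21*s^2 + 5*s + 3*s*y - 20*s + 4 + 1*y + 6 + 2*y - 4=-21*s^2 - 15*s + y*(3*s + 3) + 6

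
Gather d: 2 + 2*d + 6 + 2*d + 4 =4*d + 12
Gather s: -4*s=-4*s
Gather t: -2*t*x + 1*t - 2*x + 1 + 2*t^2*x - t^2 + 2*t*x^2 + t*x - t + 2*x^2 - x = t^2*(2*x - 1) + t*(2*x^2 - x) + 2*x^2 - 3*x + 1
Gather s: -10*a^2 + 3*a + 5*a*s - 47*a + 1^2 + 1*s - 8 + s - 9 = -10*a^2 - 44*a + s*(5*a + 2) - 16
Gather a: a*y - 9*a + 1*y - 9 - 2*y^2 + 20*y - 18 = a*(y - 9) - 2*y^2 + 21*y - 27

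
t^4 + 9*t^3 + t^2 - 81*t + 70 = (t - 2)*(t - 1)*(t + 5)*(t + 7)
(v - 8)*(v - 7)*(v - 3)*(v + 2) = v^4 - 16*v^3 + 65*v^2 + 34*v - 336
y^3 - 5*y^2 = y^2*(y - 5)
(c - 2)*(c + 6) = c^2 + 4*c - 12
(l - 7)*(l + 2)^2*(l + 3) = l^4 - 33*l^2 - 100*l - 84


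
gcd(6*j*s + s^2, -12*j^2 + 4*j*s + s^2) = 6*j + s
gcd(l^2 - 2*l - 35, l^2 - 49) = l - 7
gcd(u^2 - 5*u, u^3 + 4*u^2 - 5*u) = u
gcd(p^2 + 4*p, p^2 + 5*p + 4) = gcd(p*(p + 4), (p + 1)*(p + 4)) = p + 4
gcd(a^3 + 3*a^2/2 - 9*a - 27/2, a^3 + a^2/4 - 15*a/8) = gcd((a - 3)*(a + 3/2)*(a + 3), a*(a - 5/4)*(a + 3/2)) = a + 3/2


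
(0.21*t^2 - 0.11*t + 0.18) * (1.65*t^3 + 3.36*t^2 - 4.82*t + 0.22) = 0.3465*t^5 + 0.5241*t^4 - 1.0848*t^3 + 1.1812*t^2 - 0.8918*t + 0.0396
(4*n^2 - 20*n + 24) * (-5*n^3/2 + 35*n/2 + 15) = -10*n^5 + 50*n^4 + 10*n^3 - 290*n^2 + 120*n + 360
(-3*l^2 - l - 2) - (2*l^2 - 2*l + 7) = -5*l^2 + l - 9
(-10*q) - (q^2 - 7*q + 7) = -q^2 - 3*q - 7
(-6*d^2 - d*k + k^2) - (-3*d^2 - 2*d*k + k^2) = -3*d^2 + d*k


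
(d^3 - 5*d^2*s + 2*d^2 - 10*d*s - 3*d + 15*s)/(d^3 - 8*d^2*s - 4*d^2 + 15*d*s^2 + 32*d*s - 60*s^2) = (-d^2 - 2*d + 3)/(-d^2 + 3*d*s + 4*d - 12*s)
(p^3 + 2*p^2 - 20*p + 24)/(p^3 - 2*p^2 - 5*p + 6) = (p^3 + 2*p^2 - 20*p + 24)/(p^3 - 2*p^2 - 5*p + 6)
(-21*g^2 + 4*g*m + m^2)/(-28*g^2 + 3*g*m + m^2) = (3*g - m)/(4*g - m)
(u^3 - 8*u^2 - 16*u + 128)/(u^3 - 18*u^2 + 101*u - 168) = (u^2 - 16)/(u^2 - 10*u + 21)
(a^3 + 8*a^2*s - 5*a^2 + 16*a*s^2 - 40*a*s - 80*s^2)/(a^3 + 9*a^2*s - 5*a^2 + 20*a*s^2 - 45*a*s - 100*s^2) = (a + 4*s)/(a + 5*s)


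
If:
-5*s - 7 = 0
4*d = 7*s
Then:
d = -49/20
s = -7/5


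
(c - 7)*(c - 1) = c^2 - 8*c + 7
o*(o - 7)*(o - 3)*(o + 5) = o^4 - 5*o^3 - 29*o^2 + 105*o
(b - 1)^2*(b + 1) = b^3 - b^2 - b + 1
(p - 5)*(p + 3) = p^2 - 2*p - 15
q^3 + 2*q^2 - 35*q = q*(q - 5)*(q + 7)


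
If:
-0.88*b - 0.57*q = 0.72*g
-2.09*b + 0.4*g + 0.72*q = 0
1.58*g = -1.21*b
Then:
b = 0.00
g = 0.00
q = 0.00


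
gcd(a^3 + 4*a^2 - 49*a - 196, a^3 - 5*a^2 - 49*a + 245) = a^2 - 49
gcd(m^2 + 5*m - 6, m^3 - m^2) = m - 1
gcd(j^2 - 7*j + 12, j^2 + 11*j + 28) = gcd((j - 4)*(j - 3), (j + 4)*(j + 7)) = 1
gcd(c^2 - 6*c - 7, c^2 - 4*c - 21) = c - 7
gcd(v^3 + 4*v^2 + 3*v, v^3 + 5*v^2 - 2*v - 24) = v + 3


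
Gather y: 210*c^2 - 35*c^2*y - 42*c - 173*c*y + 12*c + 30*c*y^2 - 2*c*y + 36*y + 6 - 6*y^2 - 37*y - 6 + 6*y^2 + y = 210*c^2 + 30*c*y^2 - 30*c + y*(-35*c^2 - 175*c)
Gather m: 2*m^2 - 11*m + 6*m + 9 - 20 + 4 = 2*m^2 - 5*m - 7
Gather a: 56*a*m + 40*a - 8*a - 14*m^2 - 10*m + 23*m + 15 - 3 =a*(56*m + 32) - 14*m^2 + 13*m + 12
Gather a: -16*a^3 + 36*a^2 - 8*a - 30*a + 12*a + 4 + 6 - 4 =-16*a^3 + 36*a^2 - 26*a + 6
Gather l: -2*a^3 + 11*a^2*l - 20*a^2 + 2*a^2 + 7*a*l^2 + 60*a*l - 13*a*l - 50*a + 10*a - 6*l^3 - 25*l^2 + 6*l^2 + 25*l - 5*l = -2*a^3 - 18*a^2 - 40*a - 6*l^3 + l^2*(7*a - 19) + l*(11*a^2 + 47*a + 20)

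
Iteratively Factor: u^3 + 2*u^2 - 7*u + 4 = (u + 4)*(u^2 - 2*u + 1) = (u - 1)*(u + 4)*(u - 1)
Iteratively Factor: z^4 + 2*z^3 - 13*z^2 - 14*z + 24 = (z + 4)*(z^3 - 2*z^2 - 5*z + 6) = (z - 1)*(z + 4)*(z^2 - z - 6) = (z - 1)*(z + 2)*(z + 4)*(z - 3)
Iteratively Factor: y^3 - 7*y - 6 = (y + 1)*(y^2 - y - 6) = (y - 3)*(y + 1)*(y + 2)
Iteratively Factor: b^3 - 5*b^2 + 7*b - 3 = (b - 1)*(b^2 - 4*b + 3) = (b - 1)^2*(b - 3)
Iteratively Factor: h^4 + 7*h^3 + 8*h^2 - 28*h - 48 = (h + 4)*(h^3 + 3*h^2 - 4*h - 12) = (h - 2)*(h + 4)*(h^2 + 5*h + 6) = (h - 2)*(h + 3)*(h + 4)*(h + 2)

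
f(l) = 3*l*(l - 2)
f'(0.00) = -6.00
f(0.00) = 0.00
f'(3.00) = 12.00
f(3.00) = 9.00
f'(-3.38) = -26.28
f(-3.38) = 54.55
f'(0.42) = -3.48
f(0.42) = -1.99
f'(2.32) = 7.92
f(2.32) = 2.23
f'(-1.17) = -13.02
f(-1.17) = 11.13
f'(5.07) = 24.42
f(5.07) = 46.69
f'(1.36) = 2.16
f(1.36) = -2.61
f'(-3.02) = -24.12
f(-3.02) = 45.48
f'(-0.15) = -6.90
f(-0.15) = 0.97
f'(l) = 6*l - 6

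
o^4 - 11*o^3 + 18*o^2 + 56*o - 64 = (o - 8)*(o - 4)*(o - 1)*(o + 2)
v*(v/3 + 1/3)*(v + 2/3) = v^3/3 + 5*v^2/9 + 2*v/9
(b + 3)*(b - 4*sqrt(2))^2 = b^3 - 8*sqrt(2)*b^2 + 3*b^2 - 24*sqrt(2)*b + 32*b + 96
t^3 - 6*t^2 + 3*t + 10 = (t - 5)*(t - 2)*(t + 1)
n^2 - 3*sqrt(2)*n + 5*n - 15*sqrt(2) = (n + 5)*(n - 3*sqrt(2))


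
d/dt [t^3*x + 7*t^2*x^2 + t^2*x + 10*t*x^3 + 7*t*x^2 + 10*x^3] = x*(3*t^2 + 14*t*x + 2*t + 10*x^2 + 7*x)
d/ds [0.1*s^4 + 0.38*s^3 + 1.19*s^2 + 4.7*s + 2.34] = 0.4*s^3 + 1.14*s^2 + 2.38*s + 4.7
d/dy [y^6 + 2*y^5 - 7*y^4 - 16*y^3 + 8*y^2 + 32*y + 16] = 6*y^5 + 10*y^4 - 28*y^3 - 48*y^2 + 16*y + 32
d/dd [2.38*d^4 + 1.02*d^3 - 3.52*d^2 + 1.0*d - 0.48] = 9.52*d^3 + 3.06*d^2 - 7.04*d + 1.0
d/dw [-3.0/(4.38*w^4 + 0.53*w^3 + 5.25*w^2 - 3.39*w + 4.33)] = (52.56*w^3 + 4.77*w^2 + 31.5*w - 10.17)/(4.38*w^4 + 0.53*w^3 + 5.25*w^2 - 3.39*w + 4.33)^2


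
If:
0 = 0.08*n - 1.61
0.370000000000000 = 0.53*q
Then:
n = 20.12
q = 0.70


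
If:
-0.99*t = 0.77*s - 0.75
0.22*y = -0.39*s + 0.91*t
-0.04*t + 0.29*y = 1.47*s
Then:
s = 0.30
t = 0.52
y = 1.61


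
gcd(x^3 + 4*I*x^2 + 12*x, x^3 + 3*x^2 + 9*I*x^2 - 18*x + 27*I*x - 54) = x + 6*I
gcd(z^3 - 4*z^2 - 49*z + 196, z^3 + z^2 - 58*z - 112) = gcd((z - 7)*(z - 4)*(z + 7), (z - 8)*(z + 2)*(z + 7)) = z + 7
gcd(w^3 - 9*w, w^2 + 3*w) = w^2 + 3*w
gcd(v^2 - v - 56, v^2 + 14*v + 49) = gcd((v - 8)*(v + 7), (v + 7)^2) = v + 7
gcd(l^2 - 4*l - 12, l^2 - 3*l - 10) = l + 2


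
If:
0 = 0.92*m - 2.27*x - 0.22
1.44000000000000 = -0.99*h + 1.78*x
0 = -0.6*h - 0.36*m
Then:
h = -0.74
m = 1.23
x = 0.40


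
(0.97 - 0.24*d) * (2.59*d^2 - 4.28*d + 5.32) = -0.6216*d^3 + 3.5395*d^2 - 5.4284*d + 5.1604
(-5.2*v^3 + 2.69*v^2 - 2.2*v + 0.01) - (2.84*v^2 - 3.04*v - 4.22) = -5.2*v^3 - 0.15*v^2 + 0.84*v + 4.23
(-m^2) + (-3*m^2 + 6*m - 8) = -4*m^2 + 6*m - 8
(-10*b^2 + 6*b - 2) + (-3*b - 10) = -10*b^2 + 3*b - 12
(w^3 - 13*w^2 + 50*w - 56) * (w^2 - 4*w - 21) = w^5 - 17*w^4 + 81*w^3 + 17*w^2 - 826*w + 1176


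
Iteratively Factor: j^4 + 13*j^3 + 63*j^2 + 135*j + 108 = (j + 3)*(j^3 + 10*j^2 + 33*j + 36) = (j + 3)^2*(j^2 + 7*j + 12) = (j + 3)^2*(j + 4)*(j + 3)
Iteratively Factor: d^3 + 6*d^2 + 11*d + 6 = (d + 2)*(d^2 + 4*d + 3) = (d + 1)*(d + 2)*(d + 3)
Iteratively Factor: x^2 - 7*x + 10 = (x - 5)*(x - 2)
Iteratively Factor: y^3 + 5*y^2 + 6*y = (y + 3)*(y^2 + 2*y) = y*(y + 3)*(y + 2)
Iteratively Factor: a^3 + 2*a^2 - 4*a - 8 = (a - 2)*(a^2 + 4*a + 4) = (a - 2)*(a + 2)*(a + 2)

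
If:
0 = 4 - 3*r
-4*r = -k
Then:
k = 16/3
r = 4/3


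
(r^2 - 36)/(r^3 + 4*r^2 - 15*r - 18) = (r - 6)/(r^2 - 2*r - 3)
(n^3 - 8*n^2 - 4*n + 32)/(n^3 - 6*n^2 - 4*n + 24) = (n - 8)/(n - 6)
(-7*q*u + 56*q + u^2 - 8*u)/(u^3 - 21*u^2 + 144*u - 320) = (-7*q + u)/(u^2 - 13*u + 40)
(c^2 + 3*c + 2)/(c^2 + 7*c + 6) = (c + 2)/(c + 6)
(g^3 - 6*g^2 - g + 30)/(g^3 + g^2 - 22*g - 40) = (g - 3)/(g + 4)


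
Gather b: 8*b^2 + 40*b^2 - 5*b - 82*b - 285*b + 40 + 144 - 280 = 48*b^2 - 372*b - 96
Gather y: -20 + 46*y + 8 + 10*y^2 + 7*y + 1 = 10*y^2 + 53*y - 11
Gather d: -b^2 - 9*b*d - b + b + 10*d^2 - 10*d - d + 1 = -b^2 + 10*d^2 + d*(-9*b - 11) + 1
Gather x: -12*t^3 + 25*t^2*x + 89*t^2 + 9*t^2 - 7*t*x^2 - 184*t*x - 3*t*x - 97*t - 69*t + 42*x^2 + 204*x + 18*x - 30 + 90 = -12*t^3 + 98*t^2 - 166*t + x^2*(42 - 7*t) + x*(25*t^2 - 187*t + 222) + 60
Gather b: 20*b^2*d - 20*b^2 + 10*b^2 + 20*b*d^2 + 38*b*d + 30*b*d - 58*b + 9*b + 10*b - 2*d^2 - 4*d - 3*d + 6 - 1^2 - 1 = b^2*(20*d - 10) + b*(20*d^2 + 68*d - 39) - 2*d^2 - 7*d + 4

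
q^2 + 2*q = q*(q + 2)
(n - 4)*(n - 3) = n^2 - 7*n + 12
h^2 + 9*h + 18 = (h + 3)*(h + 6)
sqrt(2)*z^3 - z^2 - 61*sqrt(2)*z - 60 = (z - 6*sqrt(2))*(z + 5*sqrt(2))*(sqrt(2)*z + 1)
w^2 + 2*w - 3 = (w - 1)*(w + 3)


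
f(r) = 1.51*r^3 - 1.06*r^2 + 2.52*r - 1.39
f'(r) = 4.53*r^2 - 2.12*r + 2.52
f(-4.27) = -149.04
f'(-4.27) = 94.17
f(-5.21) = -256.84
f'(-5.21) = 136.53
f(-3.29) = -74.93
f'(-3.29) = 58.53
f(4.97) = 170.32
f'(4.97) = 103.88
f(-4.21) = -143.46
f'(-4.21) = 91.74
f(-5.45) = -291.05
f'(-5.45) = 148.63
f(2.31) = 17.39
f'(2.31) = 21.80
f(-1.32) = -10.04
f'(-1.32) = 13.21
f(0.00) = -1.39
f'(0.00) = 2.52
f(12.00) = 2485.49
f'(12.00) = 629.40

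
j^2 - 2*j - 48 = (j - 8)*(j + 6)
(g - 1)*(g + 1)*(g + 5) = g^3 + 5*g^2 - g - 5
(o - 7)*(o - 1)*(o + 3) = o^3 - 5*o^2 - 17*o + 21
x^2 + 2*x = x*(x + 2)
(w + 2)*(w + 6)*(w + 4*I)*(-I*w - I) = -I*w^4 + 4*w^3 - 9*I*w^3 + 36*w^2 - 20*I*w^2 + 80*w - 12*I*w + 48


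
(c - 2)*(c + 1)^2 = c^3 - 3*c - 2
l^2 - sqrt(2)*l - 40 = (l - 5*sqrt(2))*(l + 4*sqrt(2))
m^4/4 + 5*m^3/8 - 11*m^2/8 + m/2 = m*(m/4 + 1)*(m - 1)*(m - 1/2)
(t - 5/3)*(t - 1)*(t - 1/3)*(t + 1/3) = t^4 - 8*t^3/3 + 14*t^2/9 + 8*t/27 - 5/27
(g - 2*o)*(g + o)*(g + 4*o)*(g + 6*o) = g^4 + 9*g^3*o + 12*g^2*o^2 - 44*g*o^3 - 48*o^4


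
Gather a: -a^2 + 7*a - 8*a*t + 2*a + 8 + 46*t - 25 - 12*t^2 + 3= -a^2 + a*(9 - 8*t) - 12*t^2 + 46*t - 14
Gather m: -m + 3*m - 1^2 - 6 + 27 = 2*m + 20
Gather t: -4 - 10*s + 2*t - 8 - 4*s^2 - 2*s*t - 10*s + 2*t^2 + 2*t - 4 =-4*s^2 - 20*s + 2*t^2 + t*(4 - 2*s) - 16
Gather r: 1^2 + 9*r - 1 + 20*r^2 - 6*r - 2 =20*r^2 + 3*r - 2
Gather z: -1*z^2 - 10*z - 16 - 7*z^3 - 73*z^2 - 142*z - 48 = -7*z^3 - 74*z^2 - 152*z - 64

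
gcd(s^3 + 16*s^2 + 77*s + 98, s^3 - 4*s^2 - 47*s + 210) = s + 7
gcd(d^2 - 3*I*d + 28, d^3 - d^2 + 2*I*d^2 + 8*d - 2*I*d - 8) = d + 4*I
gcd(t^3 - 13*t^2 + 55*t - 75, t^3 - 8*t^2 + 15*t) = t^2 - 8*t + 15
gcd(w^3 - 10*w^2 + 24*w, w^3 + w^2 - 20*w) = w^2 - 4*w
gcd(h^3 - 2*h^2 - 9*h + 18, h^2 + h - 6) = h^2 + h - 6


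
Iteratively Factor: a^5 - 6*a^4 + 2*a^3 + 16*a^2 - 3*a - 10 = (a - 5)*(a^4 - a^3 - 3*a^2 + a + 2) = (a - 5)*(a - 2)*(a^3 + a^2 - a - 1) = (a - 5)*(a - 2)*(a - 1)*(a^2 + 2*a + 1) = (a - 5)*(a - 2)*(a - 1)*(a + 1)*(a + 1)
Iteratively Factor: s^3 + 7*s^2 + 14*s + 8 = (s + 1)*(s^2 + 6*s + 8) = (s + 1)*(s + 2)*(s + 4)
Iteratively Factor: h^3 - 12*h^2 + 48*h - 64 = (h - 4)*(h^2 - 8*h + 16) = (h - 4)^2*(h - 4)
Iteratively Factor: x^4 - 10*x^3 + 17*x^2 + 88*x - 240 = (x + 3)*(x^3 - 13*x^2 + 56*x - 80) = (x - 5)*(x + 3)*(x^2 - 8*x + 16) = (x - 5)*(x - 4)*(x + 3)*(x - 4)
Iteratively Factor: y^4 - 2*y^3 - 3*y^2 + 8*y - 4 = (y - 1)*(y^3 - y^2 - 4*y + 4) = (y - 1)^2*(y^2 - 4) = (y - 2)*(y - 1)^2*(y + 2)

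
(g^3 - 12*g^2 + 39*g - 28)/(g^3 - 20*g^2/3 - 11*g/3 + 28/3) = 3*(g - 4)/(3*g + 4)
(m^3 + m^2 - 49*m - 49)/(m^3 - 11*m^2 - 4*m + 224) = (m^2 + 8*m + 7)/(m^2 - 4*m - 32)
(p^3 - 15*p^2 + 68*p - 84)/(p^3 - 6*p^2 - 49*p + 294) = (p - 2)/(p + 7)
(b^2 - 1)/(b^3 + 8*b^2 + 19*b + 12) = (b - 1)/(b^2 + 7*b + 12)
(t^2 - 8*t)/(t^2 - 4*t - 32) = t/(t + 4)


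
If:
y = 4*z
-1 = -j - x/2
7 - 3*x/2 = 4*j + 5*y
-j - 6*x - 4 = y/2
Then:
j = 164/111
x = -106/111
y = 56/111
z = 14/111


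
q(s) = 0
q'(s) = 0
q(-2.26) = 0.00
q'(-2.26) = 0.00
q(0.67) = 0.00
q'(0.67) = 0.00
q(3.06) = 0.00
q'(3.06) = 0.00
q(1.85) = 0.00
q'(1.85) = 0.00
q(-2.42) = 0.00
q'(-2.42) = 0.00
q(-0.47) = 0.00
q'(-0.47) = 0.00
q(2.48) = 0.00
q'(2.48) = 0.00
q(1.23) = 0.00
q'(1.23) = 0.00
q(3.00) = 0.00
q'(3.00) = 0.00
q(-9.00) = 0.00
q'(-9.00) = 0.00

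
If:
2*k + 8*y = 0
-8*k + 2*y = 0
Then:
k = 0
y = 0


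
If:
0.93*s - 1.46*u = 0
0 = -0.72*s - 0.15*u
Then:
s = 0.00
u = 0.00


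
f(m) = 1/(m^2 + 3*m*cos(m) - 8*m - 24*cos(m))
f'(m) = (3*m*sin(m) - 2*m - 24*sin(m) - 3*cos(m) + 8)/(m^2 + 3*m*cos(m) - 8*m - 24*cos(m))^2 = (3*m*sin(m) - 2*m - 24*sin(m) - 3*cos(m) + 8)/((m - 8)^2*(m + 3*cos(m))^2)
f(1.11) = -0.06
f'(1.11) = -0.05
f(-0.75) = -0.08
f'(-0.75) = 0.16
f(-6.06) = 0.02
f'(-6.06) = 0.00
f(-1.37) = 0.14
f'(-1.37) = 0.72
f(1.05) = -0.06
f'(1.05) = -0.04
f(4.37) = -0.08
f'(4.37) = 0.07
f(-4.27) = 0.01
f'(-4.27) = -0.00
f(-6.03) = 0.02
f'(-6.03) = 0.00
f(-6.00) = 0.02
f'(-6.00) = 0.00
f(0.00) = -0.04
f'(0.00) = 0.01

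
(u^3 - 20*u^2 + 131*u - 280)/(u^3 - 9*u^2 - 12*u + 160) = (u - 7)/(u + 4)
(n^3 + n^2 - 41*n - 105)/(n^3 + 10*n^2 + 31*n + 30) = (n - 7)/(n + 2)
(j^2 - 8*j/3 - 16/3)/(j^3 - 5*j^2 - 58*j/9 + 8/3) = 3*(j - 4)/(3*j^2 - 19*j + 6)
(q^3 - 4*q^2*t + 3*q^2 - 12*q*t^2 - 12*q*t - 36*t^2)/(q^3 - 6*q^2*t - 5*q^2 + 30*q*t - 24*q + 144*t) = (q + 2*t)/(q - 8)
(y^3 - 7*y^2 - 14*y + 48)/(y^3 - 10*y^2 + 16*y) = (y + 3)/y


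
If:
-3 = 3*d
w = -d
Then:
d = -1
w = 1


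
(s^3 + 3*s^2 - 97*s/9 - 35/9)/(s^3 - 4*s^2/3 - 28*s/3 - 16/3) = (-9*s^3 - 27*s^2 + 97*s + 35)/(3*(-3*s^3 + 4*s^2 + 28*s + 16))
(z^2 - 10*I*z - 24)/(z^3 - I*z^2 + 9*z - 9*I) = (z^2 - 10*I*z - 24)/(z^3 - I*z^2 + 9*z - 9*I)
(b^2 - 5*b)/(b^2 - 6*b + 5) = b/(b - 1)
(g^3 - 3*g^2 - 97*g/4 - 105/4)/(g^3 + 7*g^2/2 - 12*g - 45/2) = (2*g^2 - 9*g - 35)/(2*(g^2 + 2*g - 15))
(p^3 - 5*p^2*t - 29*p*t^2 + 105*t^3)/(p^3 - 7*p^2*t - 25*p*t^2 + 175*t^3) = (p - 3*t)/(p - 5*t)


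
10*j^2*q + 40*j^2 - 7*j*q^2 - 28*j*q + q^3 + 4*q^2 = (-5*j + q)*(-2*j + q)*(q + 4)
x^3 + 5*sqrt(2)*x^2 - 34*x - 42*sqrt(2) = (x - 3*sqrt(2))*(x + sqrt(2))*(x + 7*sqrt(2))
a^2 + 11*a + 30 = (a + 5)*(a + 6)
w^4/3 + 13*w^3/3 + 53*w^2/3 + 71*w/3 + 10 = (w/3 + 1/3)*(w + 1)*(w + 5)*(w + 6)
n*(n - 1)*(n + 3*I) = n^3 - n^2 + 3*I*n^2 - 3*I*n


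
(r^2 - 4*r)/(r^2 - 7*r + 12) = r/(r - 3)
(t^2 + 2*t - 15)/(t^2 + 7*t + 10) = (t - 3)/(t + 2)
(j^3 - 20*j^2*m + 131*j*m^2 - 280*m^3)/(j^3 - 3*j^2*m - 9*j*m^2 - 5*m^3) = (j^2 - 15*j*m + 56*m^2)/(j^2 + 2*j*m + m^2)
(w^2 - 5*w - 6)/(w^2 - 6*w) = (w + 1)/w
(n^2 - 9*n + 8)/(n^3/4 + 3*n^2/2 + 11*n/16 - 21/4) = 16*(n^2 - 9*n + 8)/(4*n^3 + 24*n^2 + 11*n - 84)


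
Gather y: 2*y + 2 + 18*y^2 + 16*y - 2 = 18*y^2 + 18*y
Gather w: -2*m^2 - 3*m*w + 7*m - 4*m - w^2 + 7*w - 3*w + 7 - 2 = -2*m^2 + 3*m - w^2 + w*(4 - 3*m) + 5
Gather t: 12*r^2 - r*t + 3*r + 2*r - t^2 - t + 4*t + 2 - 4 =12*r^2 + 5*r - t^2 + t*(3 - r) - 2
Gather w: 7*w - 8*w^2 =-8*w^2 + 7*w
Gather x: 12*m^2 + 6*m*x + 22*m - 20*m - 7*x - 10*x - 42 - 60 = 12*m^2 + 2*m + x*(6*m - 17) - 102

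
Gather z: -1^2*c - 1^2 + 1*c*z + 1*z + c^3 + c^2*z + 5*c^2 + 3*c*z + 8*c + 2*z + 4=c^3 + 5*c^2 + 7*c + z*(c^2 + 4*c + 3) + 3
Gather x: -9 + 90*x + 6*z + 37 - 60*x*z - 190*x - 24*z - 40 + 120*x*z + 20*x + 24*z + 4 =x*(60*z - 80) + 6*z - 8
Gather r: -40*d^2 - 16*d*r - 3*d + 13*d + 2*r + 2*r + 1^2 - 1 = -40*d^2 + 10*d + r*(4 - 16*d)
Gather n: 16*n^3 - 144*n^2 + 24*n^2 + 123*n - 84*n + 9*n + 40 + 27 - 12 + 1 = 16*n^3 - 120*n^2 + 48*n + 56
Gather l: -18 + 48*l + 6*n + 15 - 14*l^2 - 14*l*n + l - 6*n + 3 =-14*l^2 + l*(49 - 14*n)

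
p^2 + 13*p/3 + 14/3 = (p + 2)*(p + 7/3)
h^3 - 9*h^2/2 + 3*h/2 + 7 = (h - 7/2)*(h - 2)*(h + 1)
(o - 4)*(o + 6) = o^2 + 2*o - 24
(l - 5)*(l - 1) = l^2 - 6*l + 5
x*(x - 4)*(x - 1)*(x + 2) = x^4 - 3*x^3 - 6*x^2 + 8*x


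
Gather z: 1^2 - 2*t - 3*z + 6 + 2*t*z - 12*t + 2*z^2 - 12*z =-14*t + 2*z^2 + z*(2*t - 15) + 7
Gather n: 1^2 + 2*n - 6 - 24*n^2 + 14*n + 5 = -24*n^2 + 16*n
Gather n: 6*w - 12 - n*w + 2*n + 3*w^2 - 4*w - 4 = n*(2 - w) + 3*w^2 + 2*w - 16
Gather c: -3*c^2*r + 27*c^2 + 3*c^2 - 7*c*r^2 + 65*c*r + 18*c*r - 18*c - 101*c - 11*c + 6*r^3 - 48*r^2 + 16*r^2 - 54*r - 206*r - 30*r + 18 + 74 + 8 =c^2*(30 - 3*r) + c*(-7*r^2 + 83*r - 130) + 6*r^3 - 32*r^2 - 290*r + 100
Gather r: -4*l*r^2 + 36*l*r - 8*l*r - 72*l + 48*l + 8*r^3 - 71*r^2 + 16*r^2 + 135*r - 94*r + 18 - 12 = -24*l + 8*r^3 + r^2*(-4*l - 55) + r*(28*l + 41) + 6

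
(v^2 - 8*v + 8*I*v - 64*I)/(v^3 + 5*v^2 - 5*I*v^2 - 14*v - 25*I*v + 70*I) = (v^2 + 8*v*(-1 + I) - 64*I)/(v^3 + 5*v^2*(1 - I) - v*(14 + 25*I) + 70*I)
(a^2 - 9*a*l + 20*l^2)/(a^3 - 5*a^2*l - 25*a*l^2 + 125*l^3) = (a - 4*l)/(a^2 - 25*l^2)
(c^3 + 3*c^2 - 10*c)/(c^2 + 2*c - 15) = c*(c - 2)/(c - 3)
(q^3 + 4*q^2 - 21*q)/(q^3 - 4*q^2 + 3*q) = (q + 7)/(q - 1)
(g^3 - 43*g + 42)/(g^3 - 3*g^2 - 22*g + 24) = (g + 7)/(g + 4)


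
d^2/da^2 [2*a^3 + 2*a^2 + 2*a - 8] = 12*a + 4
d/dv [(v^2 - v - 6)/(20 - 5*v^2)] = -1/(5*v^2 - 20*v + 20)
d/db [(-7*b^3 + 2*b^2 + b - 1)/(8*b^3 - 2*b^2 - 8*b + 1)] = (-2*b^4 + 96*b^3 - 11*b^2 - 7)/(64*b^6 - 32*b^5 - 124*b^4 + 48*b^3 + 60*b^2 - 16*b + 1)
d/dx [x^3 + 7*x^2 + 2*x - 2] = 3*x^2 + 14*x + 2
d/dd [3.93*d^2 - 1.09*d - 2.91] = 7.86*d - 1.09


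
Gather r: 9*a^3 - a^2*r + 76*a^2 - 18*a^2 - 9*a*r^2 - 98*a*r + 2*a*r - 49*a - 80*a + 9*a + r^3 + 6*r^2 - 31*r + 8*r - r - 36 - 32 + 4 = 9*a^3 + 58*a^2 - 120*a + r^3 + r^2*(6 - 9*a) + r*(-a^2 - 96*a - 24) - 64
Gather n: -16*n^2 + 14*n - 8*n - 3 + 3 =-16*n^2 + 6*n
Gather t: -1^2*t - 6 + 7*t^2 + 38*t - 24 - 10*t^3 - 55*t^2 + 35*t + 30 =-10*t^3 - 48*t^2 + 72*t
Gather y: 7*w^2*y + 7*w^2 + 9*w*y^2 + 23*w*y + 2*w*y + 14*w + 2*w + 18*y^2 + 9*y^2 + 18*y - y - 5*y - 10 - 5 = 7*w^2 + 16*w + y^2*(9*w + 27) + y*(7*w^2 + 25*w + 12) - 15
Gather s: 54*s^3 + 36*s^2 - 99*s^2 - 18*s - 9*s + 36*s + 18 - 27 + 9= 54*s^3 - 63*s^2 + 9*s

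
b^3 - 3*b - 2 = (b - 2)*(b + 1)^2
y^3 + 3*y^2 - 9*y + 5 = (y - 1)^2*(y + 5)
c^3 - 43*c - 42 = (c - 7)*(c + 1)*(c + 6)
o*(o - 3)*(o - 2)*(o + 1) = o^4 - 4*o^3 + o^2 + 6*o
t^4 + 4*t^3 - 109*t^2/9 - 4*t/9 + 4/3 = (t - 2)*(t - 1/3)*(t + 1/3)*(t + 6)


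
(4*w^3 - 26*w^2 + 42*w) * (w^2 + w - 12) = 4*w^5 - 22*w^4 - 32*w^3 + 354*w^2 - 504*w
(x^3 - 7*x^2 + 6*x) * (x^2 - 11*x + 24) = x^5 - 18*x^4 + 107*x^3 - 234*x^2 + 144*x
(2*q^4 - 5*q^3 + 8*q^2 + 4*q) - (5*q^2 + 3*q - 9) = 2*q^4 - 5*q^3 + 3*q^2 + q + 9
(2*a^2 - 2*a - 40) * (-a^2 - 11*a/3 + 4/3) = -2*a^4 - 16*a^3/3 + 50*a^2 + 144*a - 160/3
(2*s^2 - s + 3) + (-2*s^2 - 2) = 1 - s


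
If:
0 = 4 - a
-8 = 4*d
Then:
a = 4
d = -2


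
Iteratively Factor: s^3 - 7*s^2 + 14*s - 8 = (s - 1)*(s^2 - 6*s + 8) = (s - 2)*(s - 1)*(s - 4)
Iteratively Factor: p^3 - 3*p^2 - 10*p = (p)*(p^2 - 3*p - 10) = p*(p - 5)*(p + 2)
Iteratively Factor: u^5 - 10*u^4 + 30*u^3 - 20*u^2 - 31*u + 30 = (u - 3)*(u^4 - 7*u^3 + 9*u^2 + 7*u - 10) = (u - 5)*(u - 3)*(u^3 - 2*u^2 - u + 2) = (u - 5)*(u - 3)*(u - 1)*(u^2 - u - 2) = (u - 5)*(u - 3)*(u - 2)*(u - 1)*(u + 1)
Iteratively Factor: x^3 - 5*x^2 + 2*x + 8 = (x - 4)*(x^2 - x - 2) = (x - 4)*(x + 1)*(x - 2)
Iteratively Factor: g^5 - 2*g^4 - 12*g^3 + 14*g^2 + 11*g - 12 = (g - 4)*(g^4 + 2*g^3 - 4*g^2 - 2*g + 3) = (g - 4)*(g + 1)*(g^3 + g^2 - 5*g + 3) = (g - 4)*(g - 1)*(g + 1)*(g^2 + 2*g - 3) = (g - 4)*(g - 1)*(g + 1)*(g + 3)*(g - 1)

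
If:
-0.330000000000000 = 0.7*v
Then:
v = -0.47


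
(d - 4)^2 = d^2 - 8*d + 16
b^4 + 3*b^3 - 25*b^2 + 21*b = b*(b - 3)*(b - 1)*(b + 7)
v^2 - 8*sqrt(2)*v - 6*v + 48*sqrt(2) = (v - 6)*(v - 8*sqrt(2))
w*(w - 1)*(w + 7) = w^3 + 6*w^2 - 7*w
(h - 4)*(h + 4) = h^2 - 16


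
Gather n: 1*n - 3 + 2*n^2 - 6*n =2*n^2 - 5*n - 3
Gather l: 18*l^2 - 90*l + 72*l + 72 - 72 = 18*l^2 - 18*l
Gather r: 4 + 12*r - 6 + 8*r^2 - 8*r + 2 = 8*r^2 + 4*r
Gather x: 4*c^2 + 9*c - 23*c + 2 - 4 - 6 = 4*c^2 - 14*c - 8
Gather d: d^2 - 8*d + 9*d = d^2 + d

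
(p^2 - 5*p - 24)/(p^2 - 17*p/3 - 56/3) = 3*(p + 3)/(3*p + 7)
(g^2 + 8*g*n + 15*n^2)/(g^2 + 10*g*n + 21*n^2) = (g + 5*n)/(g + 7*n)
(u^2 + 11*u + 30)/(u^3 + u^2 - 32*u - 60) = (u + 6)/(u^2 - 4*u - 12)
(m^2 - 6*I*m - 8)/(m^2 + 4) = (m - 4*I)/(m + 2*I)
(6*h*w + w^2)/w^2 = (6*h + w)/w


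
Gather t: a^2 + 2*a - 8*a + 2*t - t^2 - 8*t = a^2 - 6*a - t^2 - 6*t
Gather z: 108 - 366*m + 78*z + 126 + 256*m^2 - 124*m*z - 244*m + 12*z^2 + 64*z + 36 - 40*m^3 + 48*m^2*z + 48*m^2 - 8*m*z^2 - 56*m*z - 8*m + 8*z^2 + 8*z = -40*m^3 + 304*m^2 - 618*m + z^2*(20 - 8*m) + z*(48*m^2 - 180*m + 150) + 270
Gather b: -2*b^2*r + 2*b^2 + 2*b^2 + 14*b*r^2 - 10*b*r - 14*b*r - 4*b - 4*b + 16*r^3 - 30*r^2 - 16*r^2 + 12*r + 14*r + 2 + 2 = b^2*(4 - 2*r) + b*(14*r^2 - 24*r - 8) + 16*r^3 - 46*r^2 + 26*r + 4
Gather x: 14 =14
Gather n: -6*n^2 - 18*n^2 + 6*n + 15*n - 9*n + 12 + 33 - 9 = -24*n^2 + 12*n + 36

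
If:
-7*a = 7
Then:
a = -1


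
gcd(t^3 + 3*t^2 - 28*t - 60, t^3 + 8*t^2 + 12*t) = t^2 + 8*t + 12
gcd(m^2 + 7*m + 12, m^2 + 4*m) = m + 4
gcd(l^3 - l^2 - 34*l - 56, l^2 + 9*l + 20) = l + 4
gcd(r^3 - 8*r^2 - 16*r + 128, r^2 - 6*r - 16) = r - 8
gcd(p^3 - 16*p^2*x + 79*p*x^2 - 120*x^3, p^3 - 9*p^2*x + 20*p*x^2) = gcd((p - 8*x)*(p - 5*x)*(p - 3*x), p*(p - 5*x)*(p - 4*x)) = -p + 5*x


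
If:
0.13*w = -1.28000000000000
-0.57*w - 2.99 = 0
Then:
No Solution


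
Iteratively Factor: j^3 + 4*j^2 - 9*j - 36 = (j - 3)*(j^2 + 7*j + 12) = (j - 3)*(j + 3)*(j + 4)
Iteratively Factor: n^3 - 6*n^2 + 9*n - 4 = (n - 1)*(n^2 - 5*n + 4) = (n - 1)^2*(n - 4)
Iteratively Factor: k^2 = (k)*(k)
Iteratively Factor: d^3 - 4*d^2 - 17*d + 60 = (d - 5)*(d^2 + d - 12) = (d - 5)*(d - 3)*(d + 4)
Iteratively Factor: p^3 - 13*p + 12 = (p - 1)*(p^2 + p - 12) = (p - 3)*(p - 1)*(p + 4)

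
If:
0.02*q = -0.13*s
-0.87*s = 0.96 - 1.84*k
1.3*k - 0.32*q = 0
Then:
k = 0.40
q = 1.64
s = -0.25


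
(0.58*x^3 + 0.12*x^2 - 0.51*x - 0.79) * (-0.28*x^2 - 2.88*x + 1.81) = -0.1624*x^5 - 1.704*x^4 + 0.847*x^3 + 1.9072*x^2 + 1.3521*x - 1.4299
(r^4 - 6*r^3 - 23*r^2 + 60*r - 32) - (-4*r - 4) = r^4 - 6*r^3 - 23*r^2 + 64*r - 28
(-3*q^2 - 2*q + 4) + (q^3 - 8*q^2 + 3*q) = q^3 - 11*q^2 + q + 4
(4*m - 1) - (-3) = 4*m + 2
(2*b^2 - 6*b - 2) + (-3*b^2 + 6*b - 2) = -b^2 - 4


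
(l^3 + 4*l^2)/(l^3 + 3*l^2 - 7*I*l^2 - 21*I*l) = l*(l + 4)/(l^2 + l*(3 - 7*I) - 21*I)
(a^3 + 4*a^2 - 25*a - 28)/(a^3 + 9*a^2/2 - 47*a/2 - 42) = 2*(a + 1)/(2*a + 3)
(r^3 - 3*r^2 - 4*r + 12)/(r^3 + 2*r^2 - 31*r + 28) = (r^3 - 3*r^2 - 4*r + 12)/(r^3 + 2*r^2 - 31*r + 28)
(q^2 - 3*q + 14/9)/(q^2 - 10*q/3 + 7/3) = (q - 2/3)/(q - 1)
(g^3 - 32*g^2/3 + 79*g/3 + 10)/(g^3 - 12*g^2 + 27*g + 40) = (g^2 - 17*g/3 - 2)/(g^2 - 7*g - 8)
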